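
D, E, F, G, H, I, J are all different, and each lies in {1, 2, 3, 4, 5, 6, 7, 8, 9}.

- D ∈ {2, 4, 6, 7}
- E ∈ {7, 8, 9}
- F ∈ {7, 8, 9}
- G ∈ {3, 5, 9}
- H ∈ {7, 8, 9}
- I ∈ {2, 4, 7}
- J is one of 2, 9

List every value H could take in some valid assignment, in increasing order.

E, F, H between them cover only {7, 8, 9} — a naked triple. Remove those values from D, G, I, J.
J has just one choice, so J = 2. Eliminate 2 elsewhere: D, I.
I has just one choice, so I = 4. Remove 4 from D.
D's domain is down to {6}, so D = 6.
No further eliminations apply; H can still be any of 7, 8, 9.

7, 8, 9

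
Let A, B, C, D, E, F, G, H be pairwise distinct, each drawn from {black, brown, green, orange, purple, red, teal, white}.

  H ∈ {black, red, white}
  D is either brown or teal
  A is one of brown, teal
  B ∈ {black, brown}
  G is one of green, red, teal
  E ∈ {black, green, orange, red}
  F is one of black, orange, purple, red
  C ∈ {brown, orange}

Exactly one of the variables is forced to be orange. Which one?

Among the 8 variables, purple fits only F (and all 8 values in {black, brown, green, orange, purple, red, teal, white} must be used), so F = purple.
The 7 still-open variables together cover exactly {black, brown, green, orange, red, teal, white} — 7 values for 7 variables — and white appears only in H's list, so H = white.
A and D share exactly the 2 values {brown, teal}; by pigeonhole those values go to them, so strike brown, teal from B, C, G.
So orange goes to C.

C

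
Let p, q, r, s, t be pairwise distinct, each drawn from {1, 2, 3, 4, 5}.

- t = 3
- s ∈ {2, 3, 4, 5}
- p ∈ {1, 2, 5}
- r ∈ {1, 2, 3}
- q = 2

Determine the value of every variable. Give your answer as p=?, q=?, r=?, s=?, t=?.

q has just one choice, so q = 2. So p, r, s can't be 2.
t's domain is down to {3}, so t = 3. Remove 3 from r, s.
That leaves r = 1. So p can't be 1.
p has just one choice, so p = 5. Strike 5 from s.
s's domain is down to {4}, so s = 4.

p=5, q=2, r=1, s=4, t=3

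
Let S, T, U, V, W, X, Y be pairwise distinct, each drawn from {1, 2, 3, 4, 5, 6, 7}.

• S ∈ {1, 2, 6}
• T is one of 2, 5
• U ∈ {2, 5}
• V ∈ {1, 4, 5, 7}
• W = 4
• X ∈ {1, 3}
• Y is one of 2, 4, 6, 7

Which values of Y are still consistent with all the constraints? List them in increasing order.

6, 7

W must be 4 (only option left). So V, Y can't be 4.
The 6 still-open variables draw from only 6 values {1, 2, 3, 5, 6, 7}, so each is used; only X can be 3, hence X = 3.
The 2 variables T and U are confined to {2, 5}, which locks those values in; drop them from S, V, Y.
No further eliminations apply; Y can still be any of 6, 7.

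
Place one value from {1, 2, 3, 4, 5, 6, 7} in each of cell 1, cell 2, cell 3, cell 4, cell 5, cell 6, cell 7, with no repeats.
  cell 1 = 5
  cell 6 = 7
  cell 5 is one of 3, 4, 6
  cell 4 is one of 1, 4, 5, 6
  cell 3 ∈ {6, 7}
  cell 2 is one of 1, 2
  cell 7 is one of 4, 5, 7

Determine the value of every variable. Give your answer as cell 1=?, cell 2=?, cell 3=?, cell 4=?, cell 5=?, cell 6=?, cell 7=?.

cell 1=5, cell 2=2, cell 3=6, cell 4=1, cell 5=3, cell 6=7, cell 7=4

cell 1 has just one choice, so cell 1 = 5. Eliminate 5 elsewhere: cell 4, cell 7.
cell 6's domain is down to {7}, so cell 6 = 7. Remove 7 from cell 3, cell 7.
cell 7 must be 4 (only option left). Strike 4 from cell 4, cell 5.
cell 3's domain is down to {6}, so cell 3 = 6. Strike 6 from cell 4, cell 5.
That leaves cell 4 = 1. Eliminate 1 elsewhere: cell 2.
That leaves cell 5 = 3.
cell 2 has just one choice, so cell 2 = 2.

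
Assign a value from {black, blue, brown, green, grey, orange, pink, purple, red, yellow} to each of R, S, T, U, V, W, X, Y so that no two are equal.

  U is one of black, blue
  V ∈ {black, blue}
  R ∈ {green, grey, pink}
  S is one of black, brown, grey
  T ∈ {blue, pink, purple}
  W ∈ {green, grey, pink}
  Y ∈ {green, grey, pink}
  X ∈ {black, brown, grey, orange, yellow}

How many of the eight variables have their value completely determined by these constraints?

The 2 variables U and V are confined to {black, blue}, which locks those values in; drop them from S, T, X.
R, W, Y between them cover only {green, grey, pink} — a naked triple. Remove those values from S, T, X.
That leaves S = brown. Strike brown from X.
T has just one choice, so T = purple.
Determined: S=brown, T=purple. The other variables each still have more than one consistent value. That makes 2.

2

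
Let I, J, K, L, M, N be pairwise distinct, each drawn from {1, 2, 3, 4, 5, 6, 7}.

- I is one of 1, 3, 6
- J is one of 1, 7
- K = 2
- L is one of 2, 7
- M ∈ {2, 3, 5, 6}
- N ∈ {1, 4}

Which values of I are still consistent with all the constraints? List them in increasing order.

K's domain is down to {2}, so K = 2. So L, M can't be 2.
L's domain is down to {7}, so L = 7. Strike 7 from J.
That leaves J = 1. Remove 1 from I, N.
N has just one choice, so N = 4.
No further eliminations apply; I can still be any of 3, 6.

3, 6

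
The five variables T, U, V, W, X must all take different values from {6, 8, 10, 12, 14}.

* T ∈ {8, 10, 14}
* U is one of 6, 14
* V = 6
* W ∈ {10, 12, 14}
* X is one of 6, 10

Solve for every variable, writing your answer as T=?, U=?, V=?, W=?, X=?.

V's domain is down to {6}, so V = 6. Strike 6 from U, X.
X must be 10 (only option left). Eliminate 10 elsewhere: T, W.
U must be 14 (only option left). Strike 14 from T, W.
W's domain is down to {12}, so W = 12.
That leaves T = 8.

T=8, U=14, V=6, W=12, X=10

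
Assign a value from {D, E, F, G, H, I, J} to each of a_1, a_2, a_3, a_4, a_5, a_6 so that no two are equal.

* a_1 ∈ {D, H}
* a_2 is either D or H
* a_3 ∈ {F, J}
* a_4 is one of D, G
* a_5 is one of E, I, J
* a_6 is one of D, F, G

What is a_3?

J

The 2 variables a_1 and a_2 are confined to {D, H}, which locks those values in; drop them from a_4, a_6.
a_4's domain is down to {G}, so a_4 = G. Eliminate G elsewhere: a_6.
That leaves a_6 = F. Strike F from a_3.
So a_3 = J.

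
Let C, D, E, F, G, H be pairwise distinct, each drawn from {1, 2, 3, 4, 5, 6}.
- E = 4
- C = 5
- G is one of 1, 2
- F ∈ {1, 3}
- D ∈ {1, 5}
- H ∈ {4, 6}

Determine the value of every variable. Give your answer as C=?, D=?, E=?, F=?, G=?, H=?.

C=5, D=1, E=4, F=3, G=2, H=6

C has just one choice, so C = 5. Strike 5 from D.
D has just one choice, so D = 1. Strike 1 from F, G.
E must be 4 (only option left). Eliminate 4 elsewhere: H.
F must be 3 (only option left).
That leaves G = 2.
H has just one choice, so H = 6.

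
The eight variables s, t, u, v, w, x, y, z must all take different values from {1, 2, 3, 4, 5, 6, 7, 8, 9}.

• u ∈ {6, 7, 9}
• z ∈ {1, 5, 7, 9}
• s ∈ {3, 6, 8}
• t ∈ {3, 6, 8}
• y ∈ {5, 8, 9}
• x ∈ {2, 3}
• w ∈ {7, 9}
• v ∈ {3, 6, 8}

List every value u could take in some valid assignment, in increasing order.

The 8 variables together cover exactly {1, 2, 3, 5, 6, 7, 8, 9} — 8 values for 8 variables — and 1 appears only in z's list, so z = 1.
The 7 still-open variables together cover exactly {2, 3, 5, 6, 7, 8, 9} — 7 values for 7 variables — and 2 appears only in x's list, so x = 2.
Among the 6 still-open variables, 5 fits only y (and all 6 values in {3, 5, 6, 7, 8, 9} must be used), so y = 5.
The 3 variables s, t, v are confined to {3, 6, 8}, which locks those values in; drop them from u.
No further eliminations apply; u can still be any of 7, 9.

7, 9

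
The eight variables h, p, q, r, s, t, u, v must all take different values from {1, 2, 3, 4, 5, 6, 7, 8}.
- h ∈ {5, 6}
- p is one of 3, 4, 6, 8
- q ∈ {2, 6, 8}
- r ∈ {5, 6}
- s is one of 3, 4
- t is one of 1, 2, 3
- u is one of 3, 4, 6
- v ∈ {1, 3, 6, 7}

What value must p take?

The 8 variables together cover exactly {1, 2, 3, 4, 5, 6, 7, 8} — 8 values for 8 variables — and 7 appears only in v's list, so v = 7.
The 7 still-open variables draw from only 7 values {1, 2, 3, 4, 5, 6, 8}, so each is used; only t can be 1, hence t = 1.
The 6 still-open variables together cover exactly {2, 3, 4, 5, 6, 8} — 6 values for 6 variables — and 2 appears only in q's list, so q = 2.
The 5 still-open variables together cover exactly {3, 4, 5, 6, 8} — 5 values for 5 variables — and 8 appears only in p's list, so p = 8.

8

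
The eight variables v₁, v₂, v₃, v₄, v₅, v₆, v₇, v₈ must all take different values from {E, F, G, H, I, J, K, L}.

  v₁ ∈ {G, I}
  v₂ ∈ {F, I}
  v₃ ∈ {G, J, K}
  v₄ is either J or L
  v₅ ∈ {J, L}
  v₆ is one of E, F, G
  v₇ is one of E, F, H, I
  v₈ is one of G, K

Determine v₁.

I

Among the 8 variables, H fits only v₇ (and all 8 values in {E, F, G, H, I, J, K, L} must be used), so v₇ = H.
The 7 still-open variables together cover exactly {E, F, G, I, J, K, L} — 7 values for 7 variables — and E appears only in v₆'s list, so v₆ = E.
The 6 still-open variables draw from only 6 values {F, G, I, J, K, L}, so each is used; only v₂ can be F, hence v₂ = F.
The 5 still-open variables together cover exactly {G, I, J, K, L} — 5 values for 5 variables — and I appears only in v₁'s list, so v₁ = I.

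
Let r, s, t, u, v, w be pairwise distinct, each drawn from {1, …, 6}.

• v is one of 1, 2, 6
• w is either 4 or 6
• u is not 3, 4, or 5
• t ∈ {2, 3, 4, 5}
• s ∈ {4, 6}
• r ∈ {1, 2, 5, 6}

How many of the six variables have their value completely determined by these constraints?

2

Among the 6 variables, 3 fits only t (and all 6 values in {1, 2, 3, 4, 5, 6} must be used), so t = 3.
The 5 still-open variables draw from only 5 values {1, 2, 4, 5, 6}, so each is used; only r can be 5, hence r = 5.
s and w share exactly the 2 values {4, 6}; by pigeonhole those values go to them, so strike 4, 6 from u, v.
Determined: r=5, t=3. The other variables each still have more than one consistent value. That makes 2.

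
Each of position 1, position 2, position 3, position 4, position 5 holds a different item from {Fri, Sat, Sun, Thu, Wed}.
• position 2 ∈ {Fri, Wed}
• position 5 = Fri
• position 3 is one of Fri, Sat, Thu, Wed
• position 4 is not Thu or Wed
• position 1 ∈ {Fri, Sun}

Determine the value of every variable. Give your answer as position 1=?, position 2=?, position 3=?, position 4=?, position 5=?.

position 1=Sun, position 2=Wed, position 3=Thu, position 4=Sat, position 5=Fri

position 5's domain is down to {Fri}, so position 5 = Fri. So position 1, position 2, position 3, position 4 can't be Fri.
position 1's domain is down to {Sun}, so position 1 = Sun. So position 4 can't be Sun.
position 2 must be Wed (only option left). Remove Wed from position 3.
position 4's domain is down to {Sat}, so position 4 = Sat. Strike Sat from position 3.
position 3 must be Thu (only option left).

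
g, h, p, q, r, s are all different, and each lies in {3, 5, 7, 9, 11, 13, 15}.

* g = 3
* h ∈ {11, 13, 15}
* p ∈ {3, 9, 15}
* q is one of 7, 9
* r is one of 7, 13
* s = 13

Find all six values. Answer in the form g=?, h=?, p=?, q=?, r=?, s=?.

g has just one choice, so g = 3. Remove 3 from p.
s must be 13 (only option left). Strike 13 from h, r.
That leaves r = 7. Eliminate 7 elsewhere: q.
q's domain is down to {9}, so q = 9. So p can't be 9.
p has just one choice, so p = 15. Eliminate 15 elsewhere: h.
h's domain is down to {11}, so h = 11.

g=3, h=11, p=15, q=9, r=7, s=13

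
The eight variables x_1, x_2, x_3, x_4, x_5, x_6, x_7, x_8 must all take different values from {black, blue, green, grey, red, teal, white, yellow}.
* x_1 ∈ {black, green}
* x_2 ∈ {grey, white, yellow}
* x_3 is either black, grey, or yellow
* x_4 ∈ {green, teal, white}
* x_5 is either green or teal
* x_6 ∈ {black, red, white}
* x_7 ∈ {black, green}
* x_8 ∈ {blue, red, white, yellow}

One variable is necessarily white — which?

The 8 variables draw from only 8 values {black, blue, green, grey, red, teal, white, yellow}, so each is used; only x_8 can be blue, hence x_8 = blue.
Among the 7 still-open variables, red fits only x_6 (and all 7 values in {black, green, grey, red, teal, white, yellow} must be used), so x_6 = red.
x_1 and x_7 share exactly the 2 values {black, green}; by pigeonhole those values go to them, so strike black, green from x_3, x_4, x_5.
x_5 must be teal (only option left). So x_4 can't be teal.
So white goes to x_4.

x_4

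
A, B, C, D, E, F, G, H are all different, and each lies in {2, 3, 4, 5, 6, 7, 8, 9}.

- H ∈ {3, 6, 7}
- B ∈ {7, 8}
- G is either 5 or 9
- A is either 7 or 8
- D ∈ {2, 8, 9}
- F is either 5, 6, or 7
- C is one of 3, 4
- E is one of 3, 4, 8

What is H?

The 8 variables together cover exactly {2, 3, 4, 5, 6, 7, 8, 9} — 8 values for 8 variables — and 2 appears only in D's list, so D = 2.
Among the 7 still-open variables, 9 fits only G (and all 7 values in {3, 4, 5, 6, 7, 8, 9} must be used), so G = 9.
Among the 6 still-open variables, 5 fits only F (and all 6 values in {3, 4, 5, 6, 7, 8} must be used), so F = 5.
The 5 still-open variables draw from only 5 values {3, 4, 6, 7, 8}, so each is used; only H can be 6, hence H = 6.

6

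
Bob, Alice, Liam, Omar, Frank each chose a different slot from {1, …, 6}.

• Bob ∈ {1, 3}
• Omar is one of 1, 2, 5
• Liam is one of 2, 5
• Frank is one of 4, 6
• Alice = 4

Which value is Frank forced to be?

6

Alice must be 4 (only option left). Eliminate 4 elsewhere: Frank.
So Frank = 6.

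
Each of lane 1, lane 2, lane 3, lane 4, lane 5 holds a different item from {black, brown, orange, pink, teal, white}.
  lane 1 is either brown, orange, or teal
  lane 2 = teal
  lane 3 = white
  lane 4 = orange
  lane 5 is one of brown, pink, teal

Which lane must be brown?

lane 1

lane 2 has just one choice, so lane 2 = teal. Eliminate teal elsewhere: lane 1, lane 5.
lane 3 has just one choice, so lane 3 = white.
lane 4 must be orange (only option left). So lane 1 can't be orange.
So brown goes to lane 1.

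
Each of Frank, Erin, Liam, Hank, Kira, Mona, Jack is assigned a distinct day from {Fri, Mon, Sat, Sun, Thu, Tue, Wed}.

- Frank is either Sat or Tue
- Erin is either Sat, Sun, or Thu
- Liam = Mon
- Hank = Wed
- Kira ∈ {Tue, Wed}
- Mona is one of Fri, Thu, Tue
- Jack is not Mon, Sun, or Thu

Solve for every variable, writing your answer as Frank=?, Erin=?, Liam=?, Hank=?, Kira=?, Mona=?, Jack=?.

Frank=Sat, Erin=Sun, Liam=Mon, Hank=Wed, Kira=Tue, Mona=Thu, Jack=Fri

Liam must be Mon (only option left).
Hank must be Wed (only option left). Strike Wed from Kira, Jack.
Kira must be Tue (only option left). Strike Tue from Frank, Mona, Jack.
Frank has just one choice, so Frank = Sat. So Erin, Jack can't be Sat.
Jack has just one choice, so Jack = Fri. Strike Fri from Mona.
That leaves Mona = Thu. Strike Thu from Erin.
Erin must be Sun (only option left).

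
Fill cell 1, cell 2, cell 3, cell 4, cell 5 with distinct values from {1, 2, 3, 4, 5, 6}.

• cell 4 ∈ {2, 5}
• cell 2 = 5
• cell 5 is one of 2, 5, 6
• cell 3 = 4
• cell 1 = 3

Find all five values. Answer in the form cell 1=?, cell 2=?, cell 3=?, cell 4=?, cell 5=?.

cell 1=3, cell 2=5, cell 3=4, cell 4=2, cell 5=6

cell 1's domain is down to {3}, so cell 1 = 3.
cell 2 has just one choice, so cell 2 = 5. Remove 5 from cell 4, cell 5.
cell 3 has just one choice, so cell 3 = 4.
cell 4 has just one choice, so cell 4 = 2. Strike 2 from cell 5.
That leaves cell 5 = 6.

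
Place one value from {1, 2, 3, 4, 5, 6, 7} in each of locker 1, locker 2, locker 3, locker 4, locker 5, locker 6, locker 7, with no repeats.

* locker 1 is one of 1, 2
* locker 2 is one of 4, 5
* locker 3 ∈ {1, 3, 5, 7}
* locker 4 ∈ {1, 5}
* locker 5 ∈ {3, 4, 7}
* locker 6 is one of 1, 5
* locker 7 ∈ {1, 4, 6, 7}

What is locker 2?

4

The 7 variables together cover exactly {1, 2, 3, 4, 5, 6, 7} — 7 values for 7 variables — and 2 appears only in locker 1's list, so locker 1 = 2.
Among the 6 still-open variables, 6 fits only locker 7 (and all 6 values in {1, 3, 4, 5, 6, 7} must be used), so locker 7 = 6.
The 2 variables locker 4 and locker 6 are confined to {1, 5}, which locks those values in; drop them from locker 2, locker 3.
So locker 2 = 4.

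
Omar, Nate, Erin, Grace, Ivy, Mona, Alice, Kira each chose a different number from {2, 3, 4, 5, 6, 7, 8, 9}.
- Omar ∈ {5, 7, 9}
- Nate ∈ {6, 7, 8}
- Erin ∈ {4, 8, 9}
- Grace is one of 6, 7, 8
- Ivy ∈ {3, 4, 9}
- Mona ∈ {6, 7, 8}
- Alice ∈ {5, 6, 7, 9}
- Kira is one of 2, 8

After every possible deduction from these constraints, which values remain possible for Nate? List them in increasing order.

The 8 variables together cover exactly {2, 3, 4, 5, 6, 7, 8, 9} — 8 values for 8 variables — and 2 appears only in Kira's list, so Kira = 2.
The 7 still-open variables draw from only 7 values {3, 4, 5, 6, 7, 8, 9}, so each is used; only Ivy can be 3, hence Ivy = 3.
The 6 still-open variables draw from only 6 values {4, 5, 6, 7, 8, 9}, so each is used; only Erin can be 4, hence Erin = 4.
Nate, Grace, Mona between them cover only {6, 7, 8} — a naked triple. Remove those values from Omar, Alice.
No further eliminations apply; Nate can still be any of 6, 7, 8.

6, 7, 8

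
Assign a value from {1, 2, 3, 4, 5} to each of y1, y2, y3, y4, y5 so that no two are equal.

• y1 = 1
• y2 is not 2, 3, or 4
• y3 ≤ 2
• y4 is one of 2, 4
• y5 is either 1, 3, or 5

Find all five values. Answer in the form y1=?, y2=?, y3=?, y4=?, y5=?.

y1 must be 1 (only option left). Strike 1 from y2, y3, y5.
y2 has just one choice, so y2 = 5. Eliminate 5 elsewhere: y5.
y3's domain is down to {2}, so y3 = 2. Strike 2 from y4.
That leaves y4 = 4.
y5's domain is down to {3}, so y5 = 3.

y1=1, y2=5, y3=2, y4=4, y5=3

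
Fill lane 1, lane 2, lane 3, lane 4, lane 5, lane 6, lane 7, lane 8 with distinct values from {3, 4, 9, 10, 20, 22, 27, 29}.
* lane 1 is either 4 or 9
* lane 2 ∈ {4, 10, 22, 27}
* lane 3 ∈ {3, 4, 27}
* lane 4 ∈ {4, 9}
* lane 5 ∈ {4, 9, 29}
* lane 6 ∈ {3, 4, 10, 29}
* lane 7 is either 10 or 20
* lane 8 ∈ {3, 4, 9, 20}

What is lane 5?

The 8 variables draw from only 8 values {3, 4, 9, 10, 20, 22, 27, 29}, so each is used; only lane 2 can be 22, hence lane 2 = 22.
The 7 still-open variables together cover exactly {3, 4, 9, 10, 20, 27, 29} — 7 values for 7 variables — and 27 appears only in lane 3's list, so lane 3 = 27.
The 2 variables lane 1 and lane 4 are confined to {4, 9}, which locks those values in; drop them from lane 5, lane 6, lane 8.
So lane 5 = 29.

29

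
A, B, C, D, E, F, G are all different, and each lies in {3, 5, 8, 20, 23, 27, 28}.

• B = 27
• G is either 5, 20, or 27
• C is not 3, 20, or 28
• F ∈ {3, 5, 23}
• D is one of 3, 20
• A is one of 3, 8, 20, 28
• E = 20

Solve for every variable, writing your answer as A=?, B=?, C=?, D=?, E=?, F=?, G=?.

A=28, B=27, C=8, D=3, E=20, F=23, G=5

B's domain is down to {27}, so B = 27. Strike 27 from C, G.
E must be 20 (only option left). So A, D, G can't be 20.
G's domain is down to {5}, so G = 5. So C, F can't be 5.
D has just one choice, so D = 3. Strike 3 from A, F.
F's domain is down to {23}, so F = 23. So C can't be 23.
That leaves C = 8. Eliminate 8 elsewhere: A.
A has just one choice, so A = 28.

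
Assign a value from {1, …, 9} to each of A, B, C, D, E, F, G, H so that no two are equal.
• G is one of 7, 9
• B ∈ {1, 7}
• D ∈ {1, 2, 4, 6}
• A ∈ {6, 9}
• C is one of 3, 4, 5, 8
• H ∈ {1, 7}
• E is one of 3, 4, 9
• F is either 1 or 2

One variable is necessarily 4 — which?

D

The 2 variables B and H are confined to {1, 7}, which locks those values in; drop them from D, F, G.
F has just one choice, so F = 2. Eliminate 2 elsewhere: D.
G must be 9 (only option left). Eliminate 9 elsewhere: A, E.
A has just one choice, so A = 6. Eliminate 6 elsewhere: D.
So 4 goes to D.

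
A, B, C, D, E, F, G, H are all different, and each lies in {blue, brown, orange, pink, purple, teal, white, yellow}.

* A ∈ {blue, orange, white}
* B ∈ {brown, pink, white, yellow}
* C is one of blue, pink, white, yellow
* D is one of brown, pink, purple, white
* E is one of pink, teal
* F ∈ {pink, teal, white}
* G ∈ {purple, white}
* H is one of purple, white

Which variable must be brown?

The 8 variables together cover exactly {blue, brown, orange, pink, purple, teal, white, yellow} — 8 values for 8 variables — and orange appears only in A's list, so A = orange.
The 7 still-open variables together cover exactly {blue, brown, pink, purple, teal, white, yellow} — 7 values for 7 variables — and blue appears only in C's list, so C = blue.
The 6 still-open variables together cover exactly {brown, pink, purple, teal, white, yellow} — 6 values for 6 variables — and yellow appears only in B's list, so B = yellow.
The 5 still-open variables together cover exactly {brown, pink, purple, teal, white} — 5 values for 5 variables — and brown appears only in D's list, so D = brown.

D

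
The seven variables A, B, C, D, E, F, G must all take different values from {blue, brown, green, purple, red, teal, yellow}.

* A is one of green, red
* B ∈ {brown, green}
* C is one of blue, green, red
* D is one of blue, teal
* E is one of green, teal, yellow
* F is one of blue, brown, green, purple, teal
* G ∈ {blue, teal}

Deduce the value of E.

yellow

The 7 variables draw from only 7 values {blue, brown, green, purple, red, teal, yellow}, so each is used; only F can be purple, hence F = purple.
The 6 still-open variables together cover exactly {blue, brown, green, red, teal, yellow} — 6 values for 6 variables — and brown appears only in B's list, so B = brown.
The 5 still-open variables draw from only 5 values {blue, green, red, teal, yellow}, so each is used; only E can be yellow, hence E = yellow.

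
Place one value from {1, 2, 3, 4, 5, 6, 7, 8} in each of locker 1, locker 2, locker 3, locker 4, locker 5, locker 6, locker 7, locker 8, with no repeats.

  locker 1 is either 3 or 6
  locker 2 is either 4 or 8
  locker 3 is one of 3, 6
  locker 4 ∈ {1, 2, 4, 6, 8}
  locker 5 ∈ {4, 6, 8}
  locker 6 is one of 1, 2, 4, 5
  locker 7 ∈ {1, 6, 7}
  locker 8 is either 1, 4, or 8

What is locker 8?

1

The 8 variables draw from only 8 values {1, 2, 3, 4, 5, 6, 7, 8}, so each is used; only locker 6 can be 5, hence locker 6 = 5.
The 7 still-open variables together cover exactly {1, 2, 3, 4, 6, 7, 8} — 7 values for 7 variables — and 2 appears only in locker 4's list, so locker 4 = 2.
The 6 still-open variables draw from only 6 values {1, 3, 4, 6, 7, 8}, so each is used; only locker 7 can be 7, hence locker 7 = 7.
Among the 5 still-open variables, 1 fits only locker 8 (and all 5 values in {1, 3, 4, 6, 8} must be used), so locker 8 = 1.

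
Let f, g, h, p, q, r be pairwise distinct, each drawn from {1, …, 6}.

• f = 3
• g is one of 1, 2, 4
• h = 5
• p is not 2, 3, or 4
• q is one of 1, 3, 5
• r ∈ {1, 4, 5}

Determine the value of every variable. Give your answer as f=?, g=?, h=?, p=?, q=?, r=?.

f's domain is down to {3}, so f = 3. Remove 3 from q.
h must be 5 (only option left). Eliminate 5 elsewhere: p, q, r.
That leaves q = 1. Strike 1 from g, p, r.
r's domain is down to {4}, so r = 4. Eliminate 4 elsewhere: g.
g has just one choice, so g = 2.
p has just one choice, so p = 6.

f=3, g=2, h=5, p=6, q=1, r=4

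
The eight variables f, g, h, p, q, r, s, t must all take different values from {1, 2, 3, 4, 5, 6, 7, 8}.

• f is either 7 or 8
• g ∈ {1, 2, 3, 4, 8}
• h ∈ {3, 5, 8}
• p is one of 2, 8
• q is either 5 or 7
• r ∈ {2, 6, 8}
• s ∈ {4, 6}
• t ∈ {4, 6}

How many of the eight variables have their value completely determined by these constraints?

Among the 8 variables, 1 fits only g (and all 8 values in {1, 2, 3, 4, 5, 6, 7, 8} must be used), so g = 1.
The 7 still-open variables together cover exactly {2, 3, 4, 5, 6, 7, 8} — 7 values for 7 variables — and 3 appears only in h's list, so h = 3.
The 6 still-open variables draw from only 6 values {2, 4, 5, 6, 7, 8}, so each is used; only q can be 5, hence q = 5.
The 5 still-open variables draw from only 5 values {2, 4, 6, 7, 8}, so each is used; only f can be 7, hence f = 7.
s and t share exactly the 2 values {4, 6}; by pigeonhole those values go to them, so strike 4, 6 from r.
Determined: f=7, g=1, h=3, q=5. The other variables each still have more than one consistent value. That makes 4.

4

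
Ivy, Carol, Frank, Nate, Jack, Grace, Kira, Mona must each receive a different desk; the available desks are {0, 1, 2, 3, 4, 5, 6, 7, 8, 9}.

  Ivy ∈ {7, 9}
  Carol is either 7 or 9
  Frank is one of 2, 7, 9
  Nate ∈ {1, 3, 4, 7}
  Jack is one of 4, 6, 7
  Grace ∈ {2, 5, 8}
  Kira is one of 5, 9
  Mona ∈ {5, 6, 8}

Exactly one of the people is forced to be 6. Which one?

Mona

The 2 variables Ivy and Carol are confined to {7, 9}, which locks those values in; drop them from Frank, Nate, Jack, Kira.
Frank has just one choice, so Frank = 2. Strike 2 from Grace.
That leaves Kira = 5. Remove 5 from Grace, Mona.
That leaves Grace = 8. Eliminate 8 elsewhere: Mona.
So 6 goes to Mona.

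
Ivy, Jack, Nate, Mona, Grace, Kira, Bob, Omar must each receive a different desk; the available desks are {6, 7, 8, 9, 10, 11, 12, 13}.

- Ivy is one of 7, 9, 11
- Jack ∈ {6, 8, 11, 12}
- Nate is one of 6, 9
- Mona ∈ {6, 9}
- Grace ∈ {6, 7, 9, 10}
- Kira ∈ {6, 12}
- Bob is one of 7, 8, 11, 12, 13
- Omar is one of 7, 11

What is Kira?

12

The 8 variables together cover exactly {6, 7, 8, 9, 10, 11, 12, 13} — 8 values for 8 variables — and 10 appears only in Grace's list, so Grace = 10.
The 7 still-open variables draw from only 7 values {6, 7, 8, 9, 11, 12, 13}, so each is used; only Bob can be 13, hence Bob = 13.
The 6 still-open variables together cover exactly {6, 7, 8, 9, 11, 12} — 6 values for 6 variables — and 8 appears only in Jack's list, so Jack = 8.
The 5 still-open variables together cover exactly {6, 7, 9, 11, 12} — 5 values for 5 variables — and 12 appears only in Kira's list, so Kira = 12.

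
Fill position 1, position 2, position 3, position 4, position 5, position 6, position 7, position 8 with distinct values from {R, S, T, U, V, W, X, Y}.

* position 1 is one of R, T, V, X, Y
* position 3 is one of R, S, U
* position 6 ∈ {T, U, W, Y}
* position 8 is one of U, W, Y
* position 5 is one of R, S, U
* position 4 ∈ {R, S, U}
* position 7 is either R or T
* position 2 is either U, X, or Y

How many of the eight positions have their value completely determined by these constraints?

3

The 8 variables draw from only 8 values {R, S, T, U, V, W, X, Y}, so each is used; only position 1 can be V, hence position 1 = V.
The 7 still-open variables together cover exactly {R, S, T, U, W, X, Y} — 7 values for 7 variables — and X appears only in position 2's list, so position 2 = X.
position 3, position 4, position 5 between them cover only {R, S, U} — a naked triple. Remove those values from position 6, position 7, position 8.
position 7's domain is down to {T}, so position 7 = T. Remove T from position 6.
Determined: position 1=V, position 2=X, position 7=T. The other positions each still have more than one consistent value. That makes 3.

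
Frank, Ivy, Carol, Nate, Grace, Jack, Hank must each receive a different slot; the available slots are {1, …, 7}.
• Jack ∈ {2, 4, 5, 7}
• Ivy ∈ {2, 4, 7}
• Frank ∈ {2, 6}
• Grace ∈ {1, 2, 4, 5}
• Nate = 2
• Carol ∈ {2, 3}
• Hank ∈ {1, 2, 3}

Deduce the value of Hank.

Nate has just one choice, so Nate = 2. Eliminate 2 elsewhere: Frank, Ivy, Carol, Grace, Jack, Hank.
Frank has just one choice, so Frank = 6.
That leaves Carol = 3. Eliminate 3 elsewhere: Hank.
So Hank = 1.

1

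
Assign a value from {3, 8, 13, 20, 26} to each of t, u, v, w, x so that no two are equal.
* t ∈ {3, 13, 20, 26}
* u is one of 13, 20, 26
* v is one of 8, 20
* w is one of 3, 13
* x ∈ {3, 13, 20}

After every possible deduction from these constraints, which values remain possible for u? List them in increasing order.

The 5 variables draw from only 5 values {3, 8, 13, 20, 26}, so each is used; only v can be 8, hence v = 8.
No further eliminations apply; u can still be any of 13, 20, 26.

13, 20, 26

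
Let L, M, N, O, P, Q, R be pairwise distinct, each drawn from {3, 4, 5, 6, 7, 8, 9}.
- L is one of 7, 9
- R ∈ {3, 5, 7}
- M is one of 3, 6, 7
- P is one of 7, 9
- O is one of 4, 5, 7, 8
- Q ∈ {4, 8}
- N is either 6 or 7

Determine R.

5

L and P share exactly the 2 values {7, 9}; by pigeonhole those values go to them, so strike 7, 9 from M, N, O, R.
N must be 6 (only option left). Remove 6 from M.
M has just one choice, so M = 3. Eliminate 3 elsewhere: R.
So R = 5.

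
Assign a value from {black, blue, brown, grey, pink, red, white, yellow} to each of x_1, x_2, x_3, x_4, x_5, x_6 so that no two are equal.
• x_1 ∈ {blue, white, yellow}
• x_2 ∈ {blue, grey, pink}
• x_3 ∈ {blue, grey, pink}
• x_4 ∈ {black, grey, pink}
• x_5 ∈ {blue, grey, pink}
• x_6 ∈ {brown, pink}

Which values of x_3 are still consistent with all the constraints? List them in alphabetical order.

The 3 variables x_2, x_3, x_5 are confined to {blue, grey, pink}, which locks those values in; drop them from x_1, x_4, x_6.
That leaves x_4 = black.
That leaves x_6 = brown.
No further eliminations apply; x_3 can still be any of blue, grey, pink.

blue, grey, pink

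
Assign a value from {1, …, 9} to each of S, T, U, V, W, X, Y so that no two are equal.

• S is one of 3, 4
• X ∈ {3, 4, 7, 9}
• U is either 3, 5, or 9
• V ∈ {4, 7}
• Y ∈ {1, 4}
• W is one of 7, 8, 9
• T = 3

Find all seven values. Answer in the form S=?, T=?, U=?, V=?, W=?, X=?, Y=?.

S=4, T=3, U=5, V=7, W=8, X=9, Y=1

T must be 3 (only option left). Remove 3 from S, U, X.
That leaves S = 4. Remove 4 from V, X, Y.
V's domain is down to {7}, so V = 7. So W, X can't be 7.
That leaves X = 9. Remove 9 from U, W.
That leaves Y = 1.
U has just one choice, so U = 5.
W has just one choice, so W = 8.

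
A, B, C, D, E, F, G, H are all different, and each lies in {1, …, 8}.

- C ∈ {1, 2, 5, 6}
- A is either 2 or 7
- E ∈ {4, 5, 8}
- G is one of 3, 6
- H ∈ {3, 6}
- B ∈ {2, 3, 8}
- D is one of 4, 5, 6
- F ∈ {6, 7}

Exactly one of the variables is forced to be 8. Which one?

The 8 variables together cover exactly {1, 2, 3, 4, 5, 6, 7, 8} — 8 values for 8 variables — and 1 appears only in C's list, so C = 1.
The 2 variables G and H are confined to {3, 6}, which locks those values in; drop them from B, D, F.
F must be 7 (only option left). Remove 7 from A.
A must be 2 (only option left). Eliminate 2 elsewhere: B.
So 8 goes to B.

B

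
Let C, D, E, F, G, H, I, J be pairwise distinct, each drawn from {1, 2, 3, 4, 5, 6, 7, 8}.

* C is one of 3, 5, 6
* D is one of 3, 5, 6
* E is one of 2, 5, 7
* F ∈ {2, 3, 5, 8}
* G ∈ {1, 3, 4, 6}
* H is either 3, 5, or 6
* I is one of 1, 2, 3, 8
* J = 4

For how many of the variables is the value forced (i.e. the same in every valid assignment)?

3

J has just one choice, so J = 4. Strike 4 from G.
The 7 still-open variables draw from only 7 values {1, 2, 3, 5, 6, 7, 8}, so each is used; only E can be 7, hence E = 7.
The 3 variables C, D, H are confined to {3, 5, 6}, which locks those values in; drop them from F, G, I.
G's domain is down to {1}, so G = 1. So I can't be 1.
Determined: E=7, G=1, J=4. The other variables each still have more than one consistent value. That makes 3.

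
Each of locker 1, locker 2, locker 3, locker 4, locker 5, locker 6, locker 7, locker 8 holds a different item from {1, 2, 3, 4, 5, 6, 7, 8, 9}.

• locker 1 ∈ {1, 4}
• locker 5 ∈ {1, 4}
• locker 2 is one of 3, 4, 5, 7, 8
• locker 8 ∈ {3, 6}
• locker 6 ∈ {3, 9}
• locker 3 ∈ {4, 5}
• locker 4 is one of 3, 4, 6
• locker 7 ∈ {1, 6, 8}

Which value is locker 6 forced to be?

9

Among the 8 variables, 7 fits only locker 2 (and all 8 values in {1, 3, 4, 5, 6, 7, 8, 9} must be used), so locker 2 = 7.
The 7 still-open variables together cover exactly {1, 3, 4, 5, 6, 8, 9} — 7 values for 7 variables — and 5 appears only in locker 3's list, so locker 3 = 5.
The 6 still-open variables draw from only 6 values {1, 3, 4, 6, 8, 9}, so each is used; only locker 7 can be 8, hence locker 7 = 8.
Among the 5 still-open variables, 9 fits only locker 6 (and all 5 values in {1, 3, 4, 6, 9} must be used), so locker 6 = 9.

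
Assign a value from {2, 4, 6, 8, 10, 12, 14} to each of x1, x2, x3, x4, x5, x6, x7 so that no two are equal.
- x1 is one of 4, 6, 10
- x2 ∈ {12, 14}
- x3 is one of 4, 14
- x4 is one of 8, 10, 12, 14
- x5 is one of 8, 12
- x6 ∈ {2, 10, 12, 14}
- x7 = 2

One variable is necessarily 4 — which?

x7's domain is down to {2}, so x7 = 2. Strike 2 from x6.
The 6 still-open variables together cover exactly {4, 6, 8, 10, 12, 14} — 6 values for 6 variables — and 6 appears only in x1's list, so x1 = 6.
Among the 5 still-open variables, 4 fits only x3 (and all 5 values in {4, 8, 10, 12, 14} must be used), so x3 = 4.

x3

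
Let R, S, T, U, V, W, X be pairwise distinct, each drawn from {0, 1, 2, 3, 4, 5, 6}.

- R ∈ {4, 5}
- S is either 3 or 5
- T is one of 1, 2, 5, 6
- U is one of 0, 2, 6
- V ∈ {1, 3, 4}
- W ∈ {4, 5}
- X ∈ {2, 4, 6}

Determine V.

The 7 variables draw from only 7 values {0, 1, 2, 3, 4, 5, 6}, so each is used; only U can be 0, hence U = 0.
The 2 variables R and W are confined to {4, 5}, which locks those values in; drop them from S, T, V, X.
S's domain is down to {3}, so S = 3. Eliminate 3 elsewhere: V.
So V = 1.

1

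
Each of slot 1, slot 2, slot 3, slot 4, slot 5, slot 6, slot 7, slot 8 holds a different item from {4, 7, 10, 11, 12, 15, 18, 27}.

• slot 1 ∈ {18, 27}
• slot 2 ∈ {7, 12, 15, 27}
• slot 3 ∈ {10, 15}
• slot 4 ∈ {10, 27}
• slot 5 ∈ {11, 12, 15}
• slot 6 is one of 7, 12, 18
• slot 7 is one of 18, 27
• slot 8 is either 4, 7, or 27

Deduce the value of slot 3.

15

Among the 8 variables, 4 fits only slot 8 (and all 8 values in {4, 7, 10, 11, 12, 15, 18, 27} must be used), so slot 8 = 4.
The 7 still-open variables draw from only 7 values {7, 10, 11, 12, 15, 18, 27}, so each is used; only slot 5 can be 11, hence slot 5 = 11.
slot 1 and slot 7 share exactly the 2 values {18, 27}; by pigeonhole those values go to them, so strike 18, 27 from slot 2, slot 4, slot 6.
That leaves slot 4 = 10. Remove 10 from slot 3.
So slot 3 = 15.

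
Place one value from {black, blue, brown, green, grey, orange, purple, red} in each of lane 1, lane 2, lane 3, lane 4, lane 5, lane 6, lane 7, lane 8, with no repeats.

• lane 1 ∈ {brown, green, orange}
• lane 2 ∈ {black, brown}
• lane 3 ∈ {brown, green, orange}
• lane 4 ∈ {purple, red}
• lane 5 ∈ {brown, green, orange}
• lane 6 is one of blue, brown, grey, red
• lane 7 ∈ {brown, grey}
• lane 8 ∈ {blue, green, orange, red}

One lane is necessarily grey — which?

The 8 variables draw from only 8 values {black, blue, brown, green, grey, orange, purple, red}, so each is used; only lane 2 can be black, hence lane 2 = black.
The 7 still-open variables together cover exactly {blue, brown, green, grey, orange, purple, red} — 7 values for 7 variables — and purple appears only in lane 4's list, so lane 4 = purple.
lane 1, lane 3, lane 5 between them cover only {brown, green, orange} — a naked triple. Remove those values from lane 6, lane 7, lane 8.
So grey goes to lane 7.

lane 7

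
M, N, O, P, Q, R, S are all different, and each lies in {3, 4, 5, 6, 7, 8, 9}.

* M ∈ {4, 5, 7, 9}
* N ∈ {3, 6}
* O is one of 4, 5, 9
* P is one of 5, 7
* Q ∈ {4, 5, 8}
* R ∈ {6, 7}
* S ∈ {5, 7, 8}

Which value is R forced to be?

6

The 7 variables draw from only 7 values {3, 4, 5, 6, 7, 8, 9}, so each is used; only N can be 3, hence N = 3.
The 6 still-open variables together cover exactly {4, 5, 6, 7, 8, 9} — 6 values for 6 variables — and 6 appears only in R's list, so R = 6.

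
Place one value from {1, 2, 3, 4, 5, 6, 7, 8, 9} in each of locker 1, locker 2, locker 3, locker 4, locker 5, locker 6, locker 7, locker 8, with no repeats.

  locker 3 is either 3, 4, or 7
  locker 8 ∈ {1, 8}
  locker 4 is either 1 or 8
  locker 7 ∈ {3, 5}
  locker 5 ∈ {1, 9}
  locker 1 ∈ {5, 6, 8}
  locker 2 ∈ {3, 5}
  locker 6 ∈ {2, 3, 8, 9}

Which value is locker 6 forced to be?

locker 2 and locker 7 between them cover only {3, 5} — a naked pair. Remove those values from locker 1, locker 3, locker 6.
locker 4 and locker 8 between them cover only {1, 8} — a naked pair. Remove those values from locker 1, locker 5, locker 6.
locker 1 must be 6 (only option left).
locker 5 must be 9 (only option left). Eliminate 9 elsewhere: locker 6.
So locker 6 = 2.

2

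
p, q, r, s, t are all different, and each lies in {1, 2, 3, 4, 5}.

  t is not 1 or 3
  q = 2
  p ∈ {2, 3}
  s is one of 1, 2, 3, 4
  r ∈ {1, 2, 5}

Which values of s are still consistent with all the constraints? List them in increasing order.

q must be 2 (only option left). Eliminate 2 elsewhere: p, r, s, t.
p has just one choice, so p = 3. So s can't be 3.
No further eliminations apply; s can still be any of 1, 4.

1, 4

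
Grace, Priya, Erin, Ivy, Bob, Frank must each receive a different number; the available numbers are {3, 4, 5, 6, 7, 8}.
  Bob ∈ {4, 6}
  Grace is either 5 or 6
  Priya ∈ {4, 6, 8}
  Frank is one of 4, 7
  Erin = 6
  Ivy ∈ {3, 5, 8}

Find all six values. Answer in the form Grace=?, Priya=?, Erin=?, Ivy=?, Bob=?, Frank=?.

Erin's domain is down to {6}, so Erin = 6. Remove 6 from Grace, Priya, Bob.
Bob's domain is down to {4}, so Bob = 4. So Priya, Frank can't be 4.
Frank's domain is down to {7}, so Frank = 7.
Grace has just one choice, so Grace = 5. Eliminate 5 elsewhere: Ivy.
Priya's domain is down to {8}, so Priya = 8. Remove 8 from Ivy.
Ivy must be 3 (only option left).

Grace=5, Priya=8, Erin=6, Ivy=3, Bob=4, Frank=7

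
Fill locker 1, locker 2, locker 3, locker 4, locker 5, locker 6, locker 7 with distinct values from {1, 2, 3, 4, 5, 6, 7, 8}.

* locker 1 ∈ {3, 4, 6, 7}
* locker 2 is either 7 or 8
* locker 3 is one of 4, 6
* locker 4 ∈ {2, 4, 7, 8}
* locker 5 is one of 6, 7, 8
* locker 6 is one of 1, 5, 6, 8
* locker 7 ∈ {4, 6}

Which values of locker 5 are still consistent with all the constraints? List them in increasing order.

locker 3 and locker 7 between them cover only {4, 6} — a naked pair. Remove those values from locker 1, locker 4, locker 5, locker 6.
The 2 variables locker 2 and locker 5 are confined to {7, 8}, which locks those values in; drop them from locker 1, locker 4, locker 6.
locker 1 must be 3 (only option left).
locker 4 must be 2 (only option left).
No further eliminations apply; locker 5 can still be any of 7, 8.

7, 8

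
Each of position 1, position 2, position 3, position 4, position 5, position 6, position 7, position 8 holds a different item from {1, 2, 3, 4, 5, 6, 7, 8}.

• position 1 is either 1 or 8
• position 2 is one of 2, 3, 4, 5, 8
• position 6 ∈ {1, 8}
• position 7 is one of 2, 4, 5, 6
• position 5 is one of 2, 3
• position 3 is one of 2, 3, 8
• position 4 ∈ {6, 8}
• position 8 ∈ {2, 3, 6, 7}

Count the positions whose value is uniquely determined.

The 8 variables together cover exactly {1, 2, 3, 4, 5, 6, 7, 8} — 8 values for 8 variables — and 7 appears only in position 8's list, so position 8 = 7.
position 1 and position 6 share exactly the 2 values {1, 8}; by pigeonhole those values go to them, so strike 1, 8 from position 2, position 3, position 4.
position 4 must be 6 (only option left). Strike 6 from position 7.
The 2 variables position 3 and position 5 are confined to {2, 3}, which locks those values in; drop them from position 2, position 7.
Determined: position 4=6, position 8=7. The other positions each still have more than one consistent value. That makes 2.

2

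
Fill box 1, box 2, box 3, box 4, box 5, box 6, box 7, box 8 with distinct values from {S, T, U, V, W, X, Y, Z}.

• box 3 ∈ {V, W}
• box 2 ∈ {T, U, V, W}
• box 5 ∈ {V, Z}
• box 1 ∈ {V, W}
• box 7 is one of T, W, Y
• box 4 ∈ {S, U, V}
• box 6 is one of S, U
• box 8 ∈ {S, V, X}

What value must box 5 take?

The 8 variables together cover exactly {S, T, U, V, W, X, Y, Z} — 8 values for 8 variables — and X appears only in box 8's list, so box 8 = X.
The 7 still-open variables together cover exactly {S, T, U, V, W, Y, Z} — 7 values for 7 variables — and Y appears only in box 7's list, so box 7 = Y.
Among the 6 still-open variables, T fits only box 2 (and all 6 values in {S, T, U, V, W, Z} must be used), so box 2 = T.
The 5 still-open variables together cover exactly {S, U, V, W, Z} — 5 values for 5 variables — and Z appears only in box 5's list, so box 5 = Z.

Z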